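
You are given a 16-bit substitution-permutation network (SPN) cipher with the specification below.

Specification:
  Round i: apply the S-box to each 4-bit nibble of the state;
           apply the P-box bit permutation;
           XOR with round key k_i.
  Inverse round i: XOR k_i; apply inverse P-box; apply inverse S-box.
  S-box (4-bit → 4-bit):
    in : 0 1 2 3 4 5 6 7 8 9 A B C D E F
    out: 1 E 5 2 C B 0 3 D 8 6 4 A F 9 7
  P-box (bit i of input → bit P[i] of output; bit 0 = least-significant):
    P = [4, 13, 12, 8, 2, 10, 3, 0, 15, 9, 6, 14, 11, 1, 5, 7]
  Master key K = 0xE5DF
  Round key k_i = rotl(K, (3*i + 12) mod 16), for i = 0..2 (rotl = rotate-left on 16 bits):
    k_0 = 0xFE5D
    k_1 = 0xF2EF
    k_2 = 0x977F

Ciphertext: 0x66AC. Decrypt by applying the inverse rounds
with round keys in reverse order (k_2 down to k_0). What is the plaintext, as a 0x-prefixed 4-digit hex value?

s_0 = ciphertext = 0x66AC
s_1 = InvRound(s_0, k_2) = 0xC89D
s_2 = InvRound(s_1, k_1) = 0xFA6F
s_3 = InvRound(s_2, k_0) = 0xA630

0xA630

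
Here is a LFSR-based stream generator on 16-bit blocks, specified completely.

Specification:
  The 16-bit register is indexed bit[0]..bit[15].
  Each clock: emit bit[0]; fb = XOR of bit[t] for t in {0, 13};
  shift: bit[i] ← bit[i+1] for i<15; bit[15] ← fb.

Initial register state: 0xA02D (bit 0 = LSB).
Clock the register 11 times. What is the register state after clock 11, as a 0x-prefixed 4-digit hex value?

0x6D14

reg_0 = 0xA02D
clock 1: out=1, reg = 0x5016
clock 2: out=0, reg = 0x280B
clock 3: out=1, reg = 0x1405
clock 4: out=1, reg = 0x8A02
clock 5: out=0, reg = 0x4501
clock 6: out=1, reg = 0xA280
clock 7: out=0, reg = 0xD140
clock 8: out=0, reg = 0x68A0
clock 9: out=0, reg = 0xB450
clock 10: out=0, reg = 0xDA28
clock 11: out=0, reg = 0x6D14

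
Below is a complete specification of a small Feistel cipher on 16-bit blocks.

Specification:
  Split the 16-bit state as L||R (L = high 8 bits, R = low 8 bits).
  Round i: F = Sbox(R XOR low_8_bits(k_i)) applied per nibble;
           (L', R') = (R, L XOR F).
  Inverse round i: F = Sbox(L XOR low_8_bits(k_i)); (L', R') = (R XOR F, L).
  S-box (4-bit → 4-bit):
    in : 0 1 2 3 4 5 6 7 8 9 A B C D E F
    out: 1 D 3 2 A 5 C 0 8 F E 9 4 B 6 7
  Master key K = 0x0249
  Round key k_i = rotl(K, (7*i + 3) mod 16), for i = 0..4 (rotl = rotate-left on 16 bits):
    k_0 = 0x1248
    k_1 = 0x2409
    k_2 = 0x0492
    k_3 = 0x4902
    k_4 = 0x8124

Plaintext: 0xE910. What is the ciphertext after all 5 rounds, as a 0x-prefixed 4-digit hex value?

s_0 = plaintext = 0xE910
s_1 = Round(s_0, k_0) = 0x10B1
s_2 = Round(s_1, k_1) = 0xB188
s_3 = Round(s_2, k_2) = 0x886F
s_4 = Round(s_3, k_3) = 0x6F43
s_5 = Round(s_4, k_4) = 0x43AF

0x43AF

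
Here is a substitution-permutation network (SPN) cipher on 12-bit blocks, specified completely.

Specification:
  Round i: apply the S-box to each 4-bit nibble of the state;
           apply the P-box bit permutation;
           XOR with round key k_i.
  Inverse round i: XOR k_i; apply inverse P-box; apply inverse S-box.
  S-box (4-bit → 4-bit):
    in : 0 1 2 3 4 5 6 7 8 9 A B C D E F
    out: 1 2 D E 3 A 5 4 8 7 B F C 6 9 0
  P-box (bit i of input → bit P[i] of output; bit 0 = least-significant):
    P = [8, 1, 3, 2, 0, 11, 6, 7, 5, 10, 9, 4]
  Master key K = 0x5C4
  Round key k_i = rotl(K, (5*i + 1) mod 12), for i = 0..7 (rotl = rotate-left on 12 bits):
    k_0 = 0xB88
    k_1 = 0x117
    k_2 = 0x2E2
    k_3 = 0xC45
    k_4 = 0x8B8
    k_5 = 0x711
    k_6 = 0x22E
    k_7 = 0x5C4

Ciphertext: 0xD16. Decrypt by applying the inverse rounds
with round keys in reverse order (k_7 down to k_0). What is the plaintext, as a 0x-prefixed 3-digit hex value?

s_0 = ciphertext = 0xD16
s_1 = InvRound(s_0, k_7) = 0x831
s_2 = InvRound(s_1, k_6) = 0xC43
s_3 = InvRound(s_2, k_5) = 0xCD4
s_4 = InvRound(s_3, k_4) = 0x47C
s_5 = InvRound(s_4, k_3) = 0xE47
s_6 = InvRound(s_5, k_2) = 0x4A8
s_7 = InvRound(s_6, k_1) = 0xAEB
s_8 = InvRound(s_7, k_0) = 0x064

0x064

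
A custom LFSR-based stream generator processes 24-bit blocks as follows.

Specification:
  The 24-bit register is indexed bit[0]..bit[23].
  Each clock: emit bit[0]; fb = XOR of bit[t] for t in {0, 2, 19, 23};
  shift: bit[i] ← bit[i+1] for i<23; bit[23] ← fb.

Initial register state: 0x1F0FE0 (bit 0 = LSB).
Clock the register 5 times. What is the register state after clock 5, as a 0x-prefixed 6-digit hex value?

reg_0 = 0x1F0FE0
clock 1: out=0, reg = 0x8F87F0
clock 2: out=0, reg = 0x47C3F8
clock 3: out=0, reg = 0x23E1FC
clock 4: out=0, reg = 0x91F0FE
clock 5: out=0, reg = 0x48F87F

0x48F87F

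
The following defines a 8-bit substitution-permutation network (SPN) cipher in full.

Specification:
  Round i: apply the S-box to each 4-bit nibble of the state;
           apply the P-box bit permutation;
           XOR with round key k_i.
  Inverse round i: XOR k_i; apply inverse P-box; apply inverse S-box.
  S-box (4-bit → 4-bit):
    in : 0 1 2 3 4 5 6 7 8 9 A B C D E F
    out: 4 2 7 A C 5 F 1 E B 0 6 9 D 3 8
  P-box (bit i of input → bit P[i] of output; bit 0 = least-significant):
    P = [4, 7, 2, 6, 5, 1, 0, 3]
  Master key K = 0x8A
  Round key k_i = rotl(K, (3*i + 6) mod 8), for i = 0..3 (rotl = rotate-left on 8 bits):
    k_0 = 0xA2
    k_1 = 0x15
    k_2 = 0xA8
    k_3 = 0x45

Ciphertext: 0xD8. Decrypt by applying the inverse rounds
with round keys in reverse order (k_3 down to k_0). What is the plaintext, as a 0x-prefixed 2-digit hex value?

s_0 = ciphertext = 0xD8
s_1 = InvRound(s_0, k_3) = 0x42
s_2 = InvRound(s_1, k_2) = 0x93
s_3 = InvRound(s_2, k_1) = 0x1B
s_4 = InvRound(s_3, k_0) = 0xDE

0xDE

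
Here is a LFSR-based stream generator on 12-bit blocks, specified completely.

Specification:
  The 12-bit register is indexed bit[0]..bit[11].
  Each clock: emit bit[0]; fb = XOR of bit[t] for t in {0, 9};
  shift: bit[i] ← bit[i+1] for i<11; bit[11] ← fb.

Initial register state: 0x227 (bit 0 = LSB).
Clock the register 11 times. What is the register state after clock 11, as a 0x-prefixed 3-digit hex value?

0xD2C

reg_0 = 0x227
clock 1: out=1, reg = 0x113
clock 2: out=1, reg = 0x889
clock 3: out=1, reg = 0xC44
clock 4: out=0, reg = 0x622
clock 5: out=0, reg = 0xB11
clock 6: out=1, reg = 0x588
clock 7: out=0, reg = 0x2C4
clock 8: out=0, reg = 0x962
clock 9: out=0, reg = 0x4B1
clock 10: out=1, reg = 0xA58
clock 11: out=0, reg = 0xD2C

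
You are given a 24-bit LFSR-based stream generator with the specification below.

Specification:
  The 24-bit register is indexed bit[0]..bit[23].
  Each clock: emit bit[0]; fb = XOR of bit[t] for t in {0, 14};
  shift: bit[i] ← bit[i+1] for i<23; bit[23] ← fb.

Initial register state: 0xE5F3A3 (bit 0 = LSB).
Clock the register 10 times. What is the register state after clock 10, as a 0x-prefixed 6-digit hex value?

0x0D397C

reg_0 = 0xE5F3A3
clock 1: out=1, reg = 0x72F9D1
clock 2: out=1, reg = 0x397CE8
clock 3: out=0, reg = 0x9CBE74
clock 4: out=0, reg = 0x4E5F3A
clock 5: out=0, reg = 0xA72F9D
clock 6: out=1, reg = 0xD397CE
clock 7: out=0, reg = 0x69CBE7
clock 8: out=1, reg = 0x34E5F3
clock 9: out=1, reg = 0x1A72F9
clock 10: out=1, reg = 0x0D397C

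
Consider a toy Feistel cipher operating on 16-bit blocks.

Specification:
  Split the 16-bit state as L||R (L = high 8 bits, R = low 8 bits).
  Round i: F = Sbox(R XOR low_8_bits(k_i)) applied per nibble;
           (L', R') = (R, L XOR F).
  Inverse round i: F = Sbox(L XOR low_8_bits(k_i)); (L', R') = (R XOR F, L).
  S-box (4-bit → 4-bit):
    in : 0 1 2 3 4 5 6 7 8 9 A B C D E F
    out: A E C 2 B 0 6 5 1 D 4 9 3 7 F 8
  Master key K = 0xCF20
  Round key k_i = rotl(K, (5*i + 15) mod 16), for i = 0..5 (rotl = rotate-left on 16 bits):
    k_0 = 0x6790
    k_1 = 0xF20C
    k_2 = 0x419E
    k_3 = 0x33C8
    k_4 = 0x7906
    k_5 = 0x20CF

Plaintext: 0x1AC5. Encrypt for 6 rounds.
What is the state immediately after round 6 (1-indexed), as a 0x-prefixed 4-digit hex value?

0x5D4F

s_0 = plaintext = 0x1AC5
s_1 = Round(s_0, k_0) = 0xC51A
s_2 = Round(s_1, k_1) = 0x1A23
s_3 = Round(s_2, k_2) = 0x238D
s_4 = Round(s_3, k_3) = 0x8D93
s_5 = Round(s_4, k_4) = 0x935D
s_6 = Round(s_5, k_5) = 0x5D4F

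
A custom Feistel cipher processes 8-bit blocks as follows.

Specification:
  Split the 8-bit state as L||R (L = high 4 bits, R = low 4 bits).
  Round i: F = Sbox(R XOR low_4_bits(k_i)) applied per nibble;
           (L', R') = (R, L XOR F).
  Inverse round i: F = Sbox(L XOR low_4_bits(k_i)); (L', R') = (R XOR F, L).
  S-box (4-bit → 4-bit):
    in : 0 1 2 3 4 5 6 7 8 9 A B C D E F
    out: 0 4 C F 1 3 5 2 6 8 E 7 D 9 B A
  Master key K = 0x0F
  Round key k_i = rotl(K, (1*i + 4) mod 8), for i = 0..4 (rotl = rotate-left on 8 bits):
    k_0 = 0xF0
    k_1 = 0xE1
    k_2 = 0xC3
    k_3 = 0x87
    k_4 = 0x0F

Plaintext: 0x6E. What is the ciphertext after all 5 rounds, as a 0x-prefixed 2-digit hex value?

s_0 = plaintext = 0x6E
s_1 = Round(s_0, k_0) = 0xED
s_2 = Round(s_1, k_1) = 0xD3
s_3 = Round(s_2, k_2) = 0x3D
s_4 = Round(s_3, k_3) = 0xDD
s_5 = Round(s_4, k_4) = 0xD1

0xD1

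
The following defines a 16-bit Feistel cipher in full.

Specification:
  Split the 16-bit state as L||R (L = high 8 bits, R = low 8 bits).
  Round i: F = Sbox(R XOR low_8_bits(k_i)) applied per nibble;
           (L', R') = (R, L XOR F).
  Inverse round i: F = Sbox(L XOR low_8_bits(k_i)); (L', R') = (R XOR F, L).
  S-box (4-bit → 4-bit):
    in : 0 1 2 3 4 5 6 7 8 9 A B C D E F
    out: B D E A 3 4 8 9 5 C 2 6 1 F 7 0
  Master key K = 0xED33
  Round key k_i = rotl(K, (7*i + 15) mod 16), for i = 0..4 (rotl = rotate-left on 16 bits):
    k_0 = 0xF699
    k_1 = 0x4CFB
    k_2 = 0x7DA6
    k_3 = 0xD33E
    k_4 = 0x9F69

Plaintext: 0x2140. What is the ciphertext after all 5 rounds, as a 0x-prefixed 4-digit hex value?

0xEB34

s_0 = plaintext = 0x2140
s_1 = Round(s_0, k_0) = 0x40DD
s_2 = Round(s_1, k_1) = 0xDDA8
s_3 = Round(s_2, k_2) = 0xA86A
s_4 = Round(s_3, k_3) = 0x6AEB
s_5 = Round(s_4, k_4) = 0xEB34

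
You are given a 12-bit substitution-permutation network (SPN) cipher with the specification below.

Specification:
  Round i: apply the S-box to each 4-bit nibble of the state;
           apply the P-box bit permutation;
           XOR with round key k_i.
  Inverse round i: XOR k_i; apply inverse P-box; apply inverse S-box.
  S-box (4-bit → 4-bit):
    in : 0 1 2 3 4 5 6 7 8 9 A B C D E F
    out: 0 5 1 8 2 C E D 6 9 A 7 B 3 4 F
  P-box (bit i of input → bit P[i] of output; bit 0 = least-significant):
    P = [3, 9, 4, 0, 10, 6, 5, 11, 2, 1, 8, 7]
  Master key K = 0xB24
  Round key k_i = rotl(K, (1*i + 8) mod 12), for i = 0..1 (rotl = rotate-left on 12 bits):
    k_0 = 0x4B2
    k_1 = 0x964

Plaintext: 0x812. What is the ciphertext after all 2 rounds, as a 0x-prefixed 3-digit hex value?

s_0 = plaintext = 0x812
s_1 = Round(s_0, k_0) = 0x198
s_2 = Round(s_1, k_1) = 0x670

0x670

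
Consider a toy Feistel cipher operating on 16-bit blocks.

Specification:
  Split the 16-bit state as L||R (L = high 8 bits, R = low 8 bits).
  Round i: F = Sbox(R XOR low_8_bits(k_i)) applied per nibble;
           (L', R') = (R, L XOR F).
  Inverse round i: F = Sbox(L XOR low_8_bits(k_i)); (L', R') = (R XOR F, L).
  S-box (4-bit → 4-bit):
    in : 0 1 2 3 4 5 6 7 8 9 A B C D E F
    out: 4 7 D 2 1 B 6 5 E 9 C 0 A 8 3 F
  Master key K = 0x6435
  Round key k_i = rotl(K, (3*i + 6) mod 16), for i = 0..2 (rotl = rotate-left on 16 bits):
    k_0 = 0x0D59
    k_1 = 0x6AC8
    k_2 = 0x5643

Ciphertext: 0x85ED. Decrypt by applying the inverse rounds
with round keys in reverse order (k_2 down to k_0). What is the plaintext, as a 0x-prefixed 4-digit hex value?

0x6867

s_0 = ciphertext = 0x85ED
s_1 = InvRound(s_0, k_2) = 0x4B85
s_2 = InvRound(s_1, k_1) = 0x674B
s_3 = InvRound(s_2, k_0) = 0x6867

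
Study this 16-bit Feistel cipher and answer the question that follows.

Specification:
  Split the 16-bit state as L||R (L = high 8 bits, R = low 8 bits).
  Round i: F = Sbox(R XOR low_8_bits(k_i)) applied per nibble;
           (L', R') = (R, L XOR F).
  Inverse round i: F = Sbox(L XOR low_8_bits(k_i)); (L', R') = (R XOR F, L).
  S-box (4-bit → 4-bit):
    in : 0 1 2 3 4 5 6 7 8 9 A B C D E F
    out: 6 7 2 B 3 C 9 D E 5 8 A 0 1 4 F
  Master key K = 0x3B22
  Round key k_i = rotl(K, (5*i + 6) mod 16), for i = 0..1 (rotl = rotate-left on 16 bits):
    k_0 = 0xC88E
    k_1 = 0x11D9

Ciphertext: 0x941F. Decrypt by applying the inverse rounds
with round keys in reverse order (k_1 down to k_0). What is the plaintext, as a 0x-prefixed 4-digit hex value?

s_0 = ciphertext = 0x941F
s_1 = InvRound(s_0, k_1) = 0x2E94
s_2 = InvRound(s_1, k_0) = 0x122E

0x122E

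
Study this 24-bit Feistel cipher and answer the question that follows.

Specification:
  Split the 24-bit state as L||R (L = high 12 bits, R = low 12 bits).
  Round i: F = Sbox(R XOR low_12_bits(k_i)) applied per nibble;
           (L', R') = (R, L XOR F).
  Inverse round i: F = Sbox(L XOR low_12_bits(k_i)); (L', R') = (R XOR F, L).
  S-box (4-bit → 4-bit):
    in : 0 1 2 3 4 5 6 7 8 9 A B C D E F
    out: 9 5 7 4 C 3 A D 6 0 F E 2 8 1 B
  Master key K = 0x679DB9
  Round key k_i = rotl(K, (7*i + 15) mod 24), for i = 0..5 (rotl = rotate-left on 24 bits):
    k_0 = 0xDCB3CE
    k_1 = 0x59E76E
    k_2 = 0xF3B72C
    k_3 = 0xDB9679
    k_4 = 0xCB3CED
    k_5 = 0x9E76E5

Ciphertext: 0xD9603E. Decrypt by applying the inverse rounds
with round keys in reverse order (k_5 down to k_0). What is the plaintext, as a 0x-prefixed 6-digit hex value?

0xAB1874

s_0 = ciphertext = 0xD9603E
s_1 = InvRound(s_0, k_5) = 0xEEAD96
s_2 = InvRound(s_1, k_4) = 0xA0BEEA
s_3 = InvRound(s_2, k_3) = 0xC3DA0B
s_4 = InvRound(s_3, k_2) = 0x45EC3D
s_5 = InvRound(s_4, k_1) = 0x87445E
s_6 = InvRound(s_5, k_0) = 0xAB1874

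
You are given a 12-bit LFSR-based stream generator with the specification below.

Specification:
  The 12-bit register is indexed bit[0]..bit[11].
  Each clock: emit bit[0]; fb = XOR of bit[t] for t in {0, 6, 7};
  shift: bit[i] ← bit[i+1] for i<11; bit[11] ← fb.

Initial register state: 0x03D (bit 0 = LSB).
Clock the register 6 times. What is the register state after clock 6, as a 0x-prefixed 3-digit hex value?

0x740

reg_0 = 0x03D
clock 1: out=1, reg = 0x81E
clock 2: out=0, reg = 0x40F
clock 3: out=1, reg = 0xA07
clock 4: out=1, reg = 0xD03
clock 5: out=1, reg = 0xE81
clock 6: out=1, reg = 0x740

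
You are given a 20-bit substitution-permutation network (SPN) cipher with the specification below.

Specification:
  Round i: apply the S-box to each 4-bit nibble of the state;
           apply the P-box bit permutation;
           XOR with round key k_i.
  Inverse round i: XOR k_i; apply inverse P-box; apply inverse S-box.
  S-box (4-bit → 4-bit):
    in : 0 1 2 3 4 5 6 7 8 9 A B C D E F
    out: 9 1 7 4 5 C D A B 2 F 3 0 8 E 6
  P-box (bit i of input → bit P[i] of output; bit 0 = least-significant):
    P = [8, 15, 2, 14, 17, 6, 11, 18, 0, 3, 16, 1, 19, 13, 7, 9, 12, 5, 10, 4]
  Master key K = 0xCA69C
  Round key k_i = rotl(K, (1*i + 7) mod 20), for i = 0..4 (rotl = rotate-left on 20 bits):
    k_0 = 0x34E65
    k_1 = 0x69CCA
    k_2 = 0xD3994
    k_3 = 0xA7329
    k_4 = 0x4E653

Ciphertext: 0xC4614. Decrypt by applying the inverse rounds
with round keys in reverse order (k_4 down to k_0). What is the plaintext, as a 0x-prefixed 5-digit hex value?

s_0 = ciphertext = 0xC4614
s_1 = InvRound(s_0, k_4) = 0xCB09F
s_2 = InvRound(s_1, k_3) = 0x75D0A
s_3 = InvRound(s_2, k_2) = 0x52715
s_4 = InvRound(s_3, k_1) = 0x0EA22
s_5 = InvRound(s_4, k_0) = 0x396BF

0x396BF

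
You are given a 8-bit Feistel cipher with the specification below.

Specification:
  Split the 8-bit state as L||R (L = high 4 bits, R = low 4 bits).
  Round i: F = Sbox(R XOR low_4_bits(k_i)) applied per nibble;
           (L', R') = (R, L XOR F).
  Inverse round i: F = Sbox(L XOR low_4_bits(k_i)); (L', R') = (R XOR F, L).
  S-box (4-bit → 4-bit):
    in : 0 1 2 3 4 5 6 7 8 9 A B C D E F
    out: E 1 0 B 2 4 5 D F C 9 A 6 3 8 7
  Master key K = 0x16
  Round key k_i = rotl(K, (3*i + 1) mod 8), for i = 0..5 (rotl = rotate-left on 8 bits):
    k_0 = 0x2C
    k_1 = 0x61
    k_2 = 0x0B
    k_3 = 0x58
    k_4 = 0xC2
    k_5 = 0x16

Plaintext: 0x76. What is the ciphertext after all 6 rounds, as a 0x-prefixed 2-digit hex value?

0x5D

s_0 = plaintext = 0x76
s_1 = Round(s_0, k_0) = 0x6E
s_2 = Round(s_1, k_1) = 0xE1
s_3 = Round(s_2, k_2) = 0x17
s_4 = Round(s_3, k_3) = 0x76
s_5 = Round(s_4, k_4) = 0x65
s_6 = Round(s_5, k_5) = 0x5D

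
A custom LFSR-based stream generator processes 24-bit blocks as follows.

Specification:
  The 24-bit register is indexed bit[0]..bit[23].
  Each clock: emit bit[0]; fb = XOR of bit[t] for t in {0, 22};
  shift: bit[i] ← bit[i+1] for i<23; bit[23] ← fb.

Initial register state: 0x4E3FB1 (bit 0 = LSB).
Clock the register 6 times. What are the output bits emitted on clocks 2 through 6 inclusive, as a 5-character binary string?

00011

reg_0 = 0x4E3FB1
clock 1: out=1, reg = 0x271FD8
clock 2: out=0, reg = 0x138FEC
clock 3: out=0, reg = 0x09C7F6
clock 4: out=0, reg = 0x04E3FB
clock 5: out=1, reg = 0x8271FD
clock 6: out=1, reg = 0xC138FE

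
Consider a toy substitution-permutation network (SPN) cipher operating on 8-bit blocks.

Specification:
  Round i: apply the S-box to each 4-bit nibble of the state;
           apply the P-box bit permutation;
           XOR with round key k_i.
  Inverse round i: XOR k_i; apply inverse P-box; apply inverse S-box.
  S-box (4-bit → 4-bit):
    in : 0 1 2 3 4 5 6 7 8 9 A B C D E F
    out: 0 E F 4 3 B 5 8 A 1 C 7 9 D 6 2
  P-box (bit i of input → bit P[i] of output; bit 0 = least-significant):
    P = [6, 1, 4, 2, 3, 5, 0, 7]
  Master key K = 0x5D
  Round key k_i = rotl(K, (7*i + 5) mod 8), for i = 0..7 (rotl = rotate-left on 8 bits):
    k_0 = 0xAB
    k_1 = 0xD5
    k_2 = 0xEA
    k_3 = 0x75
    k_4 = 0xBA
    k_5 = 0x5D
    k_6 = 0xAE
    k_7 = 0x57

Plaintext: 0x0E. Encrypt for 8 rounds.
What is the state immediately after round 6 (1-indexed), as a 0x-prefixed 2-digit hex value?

0xB2

s_0 = plaintext = 0x0E
s_1 = Round(s_0, k_0) = 0xB9
s_2 = Round(s_1, k_1) = 0xBC
s_3 = Round(s_2, k_2) = 0x87
s_4 = Round(s_3, k_3) = 0xD1
s_5 = Round(s_4, k_4) = 0x25
s_6 = Round(s_5, k_5) = 0xB2
s_7 = Round(s_6, k_6) = 0xD1
s_8 = Round(s_7, k_7) = 0xC8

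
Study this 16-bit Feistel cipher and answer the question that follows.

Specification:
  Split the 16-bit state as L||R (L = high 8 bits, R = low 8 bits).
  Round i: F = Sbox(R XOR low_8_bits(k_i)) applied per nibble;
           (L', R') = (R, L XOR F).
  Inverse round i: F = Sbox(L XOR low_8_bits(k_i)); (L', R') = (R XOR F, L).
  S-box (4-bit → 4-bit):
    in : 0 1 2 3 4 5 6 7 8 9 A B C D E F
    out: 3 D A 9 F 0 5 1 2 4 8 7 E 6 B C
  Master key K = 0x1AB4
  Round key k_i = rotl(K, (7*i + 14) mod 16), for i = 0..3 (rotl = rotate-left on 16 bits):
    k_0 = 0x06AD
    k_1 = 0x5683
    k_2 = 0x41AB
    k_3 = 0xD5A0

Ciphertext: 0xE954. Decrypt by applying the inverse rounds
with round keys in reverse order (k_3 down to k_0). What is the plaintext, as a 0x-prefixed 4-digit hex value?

s_0 = ciphertext = 0xE954
s_1 = InvRound(s_0, k_3) = 0xA0E9
s_2 = InvRound(s_1, k_2) = 0xDEA0
s_3 = InvRound(s_2, k_1) = 0xA6DE
s_4 = InvRound(s_3, k_0) = 0xE9A6

0xE9A6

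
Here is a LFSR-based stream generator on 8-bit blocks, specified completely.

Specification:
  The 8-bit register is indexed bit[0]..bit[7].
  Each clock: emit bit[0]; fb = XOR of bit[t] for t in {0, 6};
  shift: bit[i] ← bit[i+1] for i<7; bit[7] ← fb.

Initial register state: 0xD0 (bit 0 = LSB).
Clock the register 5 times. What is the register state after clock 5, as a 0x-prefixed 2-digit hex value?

reg_0 = 0xD0
clock 1: out=0, reg = 0xE8
clock 2: out=0, reg = 0xF4
clock 3: out=0, reg = 0xFA
clock 4: out=0, reg = 0xFD
clock 5: out=1, reg = 0x7E

0x7E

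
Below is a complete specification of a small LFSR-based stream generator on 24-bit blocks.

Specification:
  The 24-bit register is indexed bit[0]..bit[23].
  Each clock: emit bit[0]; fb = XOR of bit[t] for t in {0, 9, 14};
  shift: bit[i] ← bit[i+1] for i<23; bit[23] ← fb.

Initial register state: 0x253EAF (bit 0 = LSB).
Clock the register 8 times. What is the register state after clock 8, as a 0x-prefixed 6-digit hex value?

reg_0 = 0x253EAF
clock 1: out=1, reg = 0x129F57
clock 2: out=1, reg = 0x094FAB
clock 3: out=1, reg = 0x84A7D5
clock 4: out=1, reg = 0x4253EA
clock 5: out=0, reg = 0x2129F5
clock 6: out=1, reg = 0x9094FA
clock 7: out=0, reg = 0x484A7D
clock 8: out=1, reg = 0xA4253E

0xA4253E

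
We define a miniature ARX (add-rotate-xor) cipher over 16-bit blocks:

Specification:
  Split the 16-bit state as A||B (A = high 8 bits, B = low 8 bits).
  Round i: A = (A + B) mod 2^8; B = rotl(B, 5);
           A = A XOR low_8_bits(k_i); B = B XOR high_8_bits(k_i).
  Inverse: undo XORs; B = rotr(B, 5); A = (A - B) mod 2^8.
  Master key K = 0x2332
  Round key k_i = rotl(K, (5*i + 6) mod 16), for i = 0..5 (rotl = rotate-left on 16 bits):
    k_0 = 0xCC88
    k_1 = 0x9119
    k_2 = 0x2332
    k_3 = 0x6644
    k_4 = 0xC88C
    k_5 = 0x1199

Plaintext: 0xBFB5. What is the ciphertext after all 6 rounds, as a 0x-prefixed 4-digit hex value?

s_0 = plaintext = 0xBFB5
s_1 = Round(s_0, k_0) = 0xFC7A
s_2 = Round(s_1, k_1) = 0x6FDE
s_3 = Round(s_2, k_2) = 0x7FF8
s_4 = Round(s_3, k_3) = 0x3379
s_5 = Round(s_4, k_4) = 0x20E7
s_6 = Round(s_5, k_5) = 0x9EED

0x9EED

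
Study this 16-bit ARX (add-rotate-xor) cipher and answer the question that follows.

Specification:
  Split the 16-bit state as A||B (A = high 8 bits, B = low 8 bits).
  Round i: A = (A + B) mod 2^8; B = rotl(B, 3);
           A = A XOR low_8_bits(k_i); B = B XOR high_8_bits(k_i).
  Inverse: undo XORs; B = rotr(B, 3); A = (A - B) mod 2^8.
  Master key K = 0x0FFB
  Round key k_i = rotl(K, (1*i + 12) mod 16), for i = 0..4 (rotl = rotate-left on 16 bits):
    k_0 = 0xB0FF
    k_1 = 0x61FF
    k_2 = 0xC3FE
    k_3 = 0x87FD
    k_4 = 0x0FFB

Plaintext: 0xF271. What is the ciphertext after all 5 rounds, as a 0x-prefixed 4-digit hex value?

0x6BB2

s_0 = plaintext = 0xF271
s_1 = Round(s_0, k_0) = 0x9C3B
s_2 = Round(s_1, k_1) = 0x28B8
s_3 = Round(s_2, k_2) = 0x1E06
s_4 = Round(s_3, k_3) = 0xD9B7
s_5 = Round(s_4, k_4) = 0x6BB2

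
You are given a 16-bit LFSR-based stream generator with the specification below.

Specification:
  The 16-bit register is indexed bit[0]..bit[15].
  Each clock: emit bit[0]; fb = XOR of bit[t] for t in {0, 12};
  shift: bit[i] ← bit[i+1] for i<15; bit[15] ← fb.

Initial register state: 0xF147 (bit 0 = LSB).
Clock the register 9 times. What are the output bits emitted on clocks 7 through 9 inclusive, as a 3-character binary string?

101

reg_0 = 0xF147
clock 1: out=1, reg = 0x78A3
clock 2: out=1, reg = 0x3C51
clock 3: out=1, reg = 0x1E28
clock 4: out=0, reg = 0x8F14
clock 5: out=0, reg = 0x478A
clock 6: out=0, reg = 0x23C5
clock 7: out=1, reg = 0x91E2
clock 8: out=0, reg = 0xC8F1
clock 9: out=1, reg = 0xE478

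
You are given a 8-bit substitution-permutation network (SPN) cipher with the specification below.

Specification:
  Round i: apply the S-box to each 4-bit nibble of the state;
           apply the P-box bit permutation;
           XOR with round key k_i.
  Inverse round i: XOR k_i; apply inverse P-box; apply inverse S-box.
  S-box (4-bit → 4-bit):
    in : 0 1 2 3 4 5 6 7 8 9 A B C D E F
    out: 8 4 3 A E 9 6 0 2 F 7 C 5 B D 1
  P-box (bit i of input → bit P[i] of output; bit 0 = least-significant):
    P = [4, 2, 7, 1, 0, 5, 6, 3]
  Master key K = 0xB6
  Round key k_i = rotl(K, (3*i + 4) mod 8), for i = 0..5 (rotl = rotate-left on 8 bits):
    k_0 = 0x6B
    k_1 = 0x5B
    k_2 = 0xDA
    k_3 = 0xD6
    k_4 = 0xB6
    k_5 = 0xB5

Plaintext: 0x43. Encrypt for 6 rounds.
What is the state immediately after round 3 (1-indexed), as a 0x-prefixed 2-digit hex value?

s_0 = plaintext = 0x43
s_1 = Round(s_0, k_0) = 0x05
s_2 = Round(s_1, k_1) = 0x41
s_3 = Round(s_2, k_2) = 0x32
s_4 = Round(s_3, k_3) = 0xEA
s_5 = Round(s_4, k_4) = 0x6B
s_6 = Round(s_5, k_5) = 0x57

0x32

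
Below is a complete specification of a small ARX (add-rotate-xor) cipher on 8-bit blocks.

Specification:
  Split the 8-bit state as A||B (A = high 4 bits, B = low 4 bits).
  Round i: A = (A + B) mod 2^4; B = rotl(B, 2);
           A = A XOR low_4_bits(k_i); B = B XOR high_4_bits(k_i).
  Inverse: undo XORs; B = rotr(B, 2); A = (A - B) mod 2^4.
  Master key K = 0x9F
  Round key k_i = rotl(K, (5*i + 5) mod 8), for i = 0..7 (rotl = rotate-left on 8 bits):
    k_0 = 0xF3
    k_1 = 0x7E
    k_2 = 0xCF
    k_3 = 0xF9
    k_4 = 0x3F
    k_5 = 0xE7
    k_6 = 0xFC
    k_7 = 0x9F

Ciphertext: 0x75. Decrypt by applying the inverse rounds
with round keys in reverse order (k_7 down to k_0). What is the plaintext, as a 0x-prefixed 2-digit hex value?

0x25

s_0 = ciphertext = 0x75
s_1 = InvRound(s_0, k_7) = 0x53
s_2 = InvRound(s_1, k_6) = 0x63
s_3 = InvRound(s_2, k_5) = 0xA7
s_4 = InvRound(s_3, k_4) = 0x41
s_5 = InvRound(s_4, k_3) = 0x2B
s_6 = InvRound(s_5, k_2) = 0x0D
s_7 = InvRound(s_6, k_1) = 0x4A
s_8 = InvRound(s_7, k_0) = 0x25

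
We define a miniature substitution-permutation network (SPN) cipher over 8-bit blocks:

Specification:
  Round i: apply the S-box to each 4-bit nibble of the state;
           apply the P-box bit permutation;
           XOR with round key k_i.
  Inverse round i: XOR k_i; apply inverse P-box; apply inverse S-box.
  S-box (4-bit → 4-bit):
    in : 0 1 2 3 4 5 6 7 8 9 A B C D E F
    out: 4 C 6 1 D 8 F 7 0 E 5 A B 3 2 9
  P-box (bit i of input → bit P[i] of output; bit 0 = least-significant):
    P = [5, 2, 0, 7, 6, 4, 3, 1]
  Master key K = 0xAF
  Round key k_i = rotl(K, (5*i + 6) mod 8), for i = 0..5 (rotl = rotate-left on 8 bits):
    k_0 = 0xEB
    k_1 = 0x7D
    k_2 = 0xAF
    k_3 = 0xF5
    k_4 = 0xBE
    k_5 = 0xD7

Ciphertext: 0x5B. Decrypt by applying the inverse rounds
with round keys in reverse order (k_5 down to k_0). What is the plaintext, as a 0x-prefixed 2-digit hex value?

0x06

s_0 = ciphertext = 0x5B
s_1 = InvRound(s_0, k_5) = 0x0B
s_2 = InvRound(s_1, k_4) = 0xE6
s_3 = InvRound(s_2, k_3) = 0xB0
s_4 = InvRound(s_3, k_2) = 0x92
s_5 = InvRound(s_4, k_1) = 0x46
s_6 = InvRound(s_5, k_0) = 0x06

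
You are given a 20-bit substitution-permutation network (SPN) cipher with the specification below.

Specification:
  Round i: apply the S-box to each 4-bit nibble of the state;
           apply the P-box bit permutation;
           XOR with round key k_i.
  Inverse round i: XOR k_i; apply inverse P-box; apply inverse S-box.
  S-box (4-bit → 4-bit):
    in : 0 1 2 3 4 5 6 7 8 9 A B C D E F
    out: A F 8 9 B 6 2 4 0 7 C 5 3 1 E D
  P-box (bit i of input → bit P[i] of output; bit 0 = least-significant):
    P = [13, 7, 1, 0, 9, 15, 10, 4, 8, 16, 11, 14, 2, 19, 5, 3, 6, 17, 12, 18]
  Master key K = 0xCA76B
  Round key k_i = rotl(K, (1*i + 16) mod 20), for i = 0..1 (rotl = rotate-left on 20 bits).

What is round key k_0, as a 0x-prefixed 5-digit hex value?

0xBCA76

K = 0xCA76B
k_0 = rotl(K, (1*0+16) mod 20) = rotl(K, 16) = 0xBCA76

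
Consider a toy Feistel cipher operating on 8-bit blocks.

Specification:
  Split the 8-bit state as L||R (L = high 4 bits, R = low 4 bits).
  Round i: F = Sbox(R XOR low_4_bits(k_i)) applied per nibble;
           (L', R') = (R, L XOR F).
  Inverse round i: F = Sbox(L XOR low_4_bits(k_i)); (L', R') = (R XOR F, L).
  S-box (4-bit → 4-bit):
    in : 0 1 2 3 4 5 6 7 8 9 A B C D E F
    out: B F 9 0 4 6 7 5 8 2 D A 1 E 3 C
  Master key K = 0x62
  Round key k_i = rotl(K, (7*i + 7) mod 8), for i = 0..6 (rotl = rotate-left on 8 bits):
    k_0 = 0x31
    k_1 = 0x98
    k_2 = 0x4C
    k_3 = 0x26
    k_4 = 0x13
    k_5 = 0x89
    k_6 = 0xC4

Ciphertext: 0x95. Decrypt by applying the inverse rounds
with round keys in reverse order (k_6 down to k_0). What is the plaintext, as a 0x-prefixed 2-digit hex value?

s_0 = ciphertext = 0x95
s_1 = InvRound(s_0, k_6) = 0xB9
s_2 = InvRound(s_1, k_5) = 0x0B
s_3 = InvRound(s_2, k_4) = 0xB0
s_4 = InvRound(s_3, k_3) = 0xEB
s_5 = InvRound(s_4, k_2) = 0x2E
s_6 = InvRound(s_5, k_1) = 0x32
s_7 = InvRound(s_6, k_0) = 0xB3

0xB3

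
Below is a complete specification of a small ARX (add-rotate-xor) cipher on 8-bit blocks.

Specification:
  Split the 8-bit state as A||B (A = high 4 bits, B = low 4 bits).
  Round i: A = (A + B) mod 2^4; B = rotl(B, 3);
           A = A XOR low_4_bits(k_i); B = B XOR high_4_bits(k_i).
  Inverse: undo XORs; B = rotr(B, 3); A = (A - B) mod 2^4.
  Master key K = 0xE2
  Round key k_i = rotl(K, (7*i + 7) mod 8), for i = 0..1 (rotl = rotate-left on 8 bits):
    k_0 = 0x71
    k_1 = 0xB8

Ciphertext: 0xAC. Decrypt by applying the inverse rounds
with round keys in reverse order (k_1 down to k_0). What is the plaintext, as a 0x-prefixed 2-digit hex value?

s_0 = ciphertext = 0xAC
s_1 = InvRound(s_0, k_1) = 0x4E
s_2 = InvRound(s_1, k_0) = 0x23

0x23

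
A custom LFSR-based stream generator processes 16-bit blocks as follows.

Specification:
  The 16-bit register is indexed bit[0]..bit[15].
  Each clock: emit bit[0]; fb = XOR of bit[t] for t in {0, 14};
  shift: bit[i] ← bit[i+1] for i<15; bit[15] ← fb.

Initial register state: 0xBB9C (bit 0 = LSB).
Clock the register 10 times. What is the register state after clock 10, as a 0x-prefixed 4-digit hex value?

0x61AE

reg_0 = 0xBB9C
clock 1: out=0, reg = 0x5DCE
clock 2: out=0, reg = 0xAEE7
clock 3: out=1, reg = 0xD773
clock 4: out=1, reg = 0x6BB9
clock 5: out=1, reg = 0x35DC
clock 6: out=0, reg = 0x1AEE
clock 7: out=0, reg = 0x0D77
clock 8: out=1, reg = 0x86BB
clock 9: out=1, reg = 0xC35D
clock 10: out=1, reg = 0x61AE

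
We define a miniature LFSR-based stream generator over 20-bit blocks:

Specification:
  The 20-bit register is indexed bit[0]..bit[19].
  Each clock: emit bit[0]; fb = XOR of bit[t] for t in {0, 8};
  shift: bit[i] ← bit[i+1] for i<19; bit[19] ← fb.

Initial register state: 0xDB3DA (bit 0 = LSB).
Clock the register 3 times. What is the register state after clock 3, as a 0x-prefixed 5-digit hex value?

reg_0 = 0xDB3DA
clock 1: out=0, reg = 0xED9ED
clock 2: out=1, reg = 0x76CF6
clock 3: out=0, reg = 0x3B67B

0x3B67B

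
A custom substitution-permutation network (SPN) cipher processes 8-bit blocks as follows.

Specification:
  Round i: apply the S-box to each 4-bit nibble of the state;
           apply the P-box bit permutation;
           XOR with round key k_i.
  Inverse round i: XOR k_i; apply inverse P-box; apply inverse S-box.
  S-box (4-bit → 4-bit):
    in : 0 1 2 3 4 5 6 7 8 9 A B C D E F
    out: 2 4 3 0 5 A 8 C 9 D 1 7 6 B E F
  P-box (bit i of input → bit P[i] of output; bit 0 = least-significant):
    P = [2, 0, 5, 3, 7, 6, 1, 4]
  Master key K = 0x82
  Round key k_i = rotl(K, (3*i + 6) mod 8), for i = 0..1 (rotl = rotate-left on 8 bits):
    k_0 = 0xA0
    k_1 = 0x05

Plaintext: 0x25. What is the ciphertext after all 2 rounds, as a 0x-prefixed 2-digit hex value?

0x39

s_0 = plaintext = 0x25
s_1 = Round(s_0, k_0) = 0x69
s_2 = Round(s_1, k_1) = 0x39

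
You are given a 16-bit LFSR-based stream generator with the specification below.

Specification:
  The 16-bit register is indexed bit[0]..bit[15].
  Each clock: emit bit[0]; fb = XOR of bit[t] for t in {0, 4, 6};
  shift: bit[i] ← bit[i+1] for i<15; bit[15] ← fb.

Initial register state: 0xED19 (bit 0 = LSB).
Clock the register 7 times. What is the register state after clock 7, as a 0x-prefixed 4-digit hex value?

reg_0 = 0xED19
clock 1: out=1, reg = 0x768C
clock 2: out=0, reg = 0x3B46
clock 3: out=0, reg = 0x9DA3
clock 4: out=1, reg = 0xCED1
clock 5: out=1, reg = 0xE768
clock 6: out=0, reg = 0xF3B4
clock 7: out=0, reg = 0xF9DA

0xF9DA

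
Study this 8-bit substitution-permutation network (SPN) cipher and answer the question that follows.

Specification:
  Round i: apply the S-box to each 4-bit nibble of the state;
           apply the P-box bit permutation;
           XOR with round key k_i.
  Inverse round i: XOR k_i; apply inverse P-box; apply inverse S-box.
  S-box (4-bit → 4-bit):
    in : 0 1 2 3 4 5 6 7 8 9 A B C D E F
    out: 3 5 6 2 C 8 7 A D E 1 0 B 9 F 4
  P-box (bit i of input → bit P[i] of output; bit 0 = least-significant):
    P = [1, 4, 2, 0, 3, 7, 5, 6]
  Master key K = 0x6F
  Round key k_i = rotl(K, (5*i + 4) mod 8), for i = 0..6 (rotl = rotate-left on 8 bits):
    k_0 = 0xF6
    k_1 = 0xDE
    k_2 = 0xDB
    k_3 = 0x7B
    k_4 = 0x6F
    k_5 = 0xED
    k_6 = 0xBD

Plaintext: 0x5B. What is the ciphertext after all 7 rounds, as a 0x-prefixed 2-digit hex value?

s_0 = plaintext = 0x5B
s_1 = Round(s_0, k_0) = 0xB6
s_2 = Round(s_1, k_1) = 0xC8
s_3 = Round(s_2, k_2) = 0x14
s_4 = Round(s_3, k_3) = 0x56
s_5 = Round(s_4, k_4) = 0x39
s_6 = Round(s_5, k_5) = 0x78
s_7 = Round(s_6, k_6) = 0x7A

0x7A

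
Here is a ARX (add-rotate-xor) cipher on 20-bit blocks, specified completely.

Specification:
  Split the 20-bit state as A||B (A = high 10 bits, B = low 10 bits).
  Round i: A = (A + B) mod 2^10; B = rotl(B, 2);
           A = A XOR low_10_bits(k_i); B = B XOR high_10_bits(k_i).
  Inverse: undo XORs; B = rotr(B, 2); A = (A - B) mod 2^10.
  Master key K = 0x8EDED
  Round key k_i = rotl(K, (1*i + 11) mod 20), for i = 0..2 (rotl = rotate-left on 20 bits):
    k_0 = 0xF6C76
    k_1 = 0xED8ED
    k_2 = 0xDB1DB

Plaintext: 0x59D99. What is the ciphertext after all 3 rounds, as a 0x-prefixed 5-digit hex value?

0xBCE51

s_0 = plaintext = 0x59D99
s_1 = Round(s_0, k_0) = 0xDD9BE
s_2 = Round(s_1, k_1) = 0x7654F
s_3 = Round(s_2, k_2) = 0xBCE51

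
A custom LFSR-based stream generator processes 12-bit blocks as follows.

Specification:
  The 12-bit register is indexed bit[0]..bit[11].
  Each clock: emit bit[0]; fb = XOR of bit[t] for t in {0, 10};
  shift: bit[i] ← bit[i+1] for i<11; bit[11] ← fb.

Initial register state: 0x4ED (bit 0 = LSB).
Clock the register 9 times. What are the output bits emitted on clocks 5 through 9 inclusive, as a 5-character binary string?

reg_0 = 0x4ED
clock 1: out=1, reg = 0x276
clock 2: out=0, reg = 0x13B
clock 3: out=1, reg = 0x89D
clock 4: out=1, reg = 0xC4E
clock 5: out=0, reg = 0xE27
clock 6: out=1, reg = 0x713
clock 7: out=1, reg = 0x389
clock 8: out=1, reg = 0x9C4
clock 9: out=0, reg = 0x4E2

01110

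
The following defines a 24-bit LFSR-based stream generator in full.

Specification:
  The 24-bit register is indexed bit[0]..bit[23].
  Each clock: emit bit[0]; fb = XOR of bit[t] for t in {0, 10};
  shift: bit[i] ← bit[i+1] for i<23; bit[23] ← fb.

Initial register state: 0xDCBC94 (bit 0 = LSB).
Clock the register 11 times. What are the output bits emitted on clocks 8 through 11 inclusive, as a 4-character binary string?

reg_0 = 0xDCBC94
clock 1: out=0, reg = 0xEE5E4A
clock 2: out=0, reg = 0xF72F25
clock 3: out=1, reg = 0x7B9792
clock 4: out=0, reg = 0xBDCBC9
clock 5: out=1, reg = 0xDEE5E4
clock 6: out=0, reg = 0xEF72F2
clock 7: out=0, reg = 0x77B979
clock 8: out=1, reg = 0xBBDCBC
clock 9: out=0, reg = 0xDDEE5E
clock 10: out=0, reg = 0xEEF72F
clock 11: out=1, reg = 0x777B97

1001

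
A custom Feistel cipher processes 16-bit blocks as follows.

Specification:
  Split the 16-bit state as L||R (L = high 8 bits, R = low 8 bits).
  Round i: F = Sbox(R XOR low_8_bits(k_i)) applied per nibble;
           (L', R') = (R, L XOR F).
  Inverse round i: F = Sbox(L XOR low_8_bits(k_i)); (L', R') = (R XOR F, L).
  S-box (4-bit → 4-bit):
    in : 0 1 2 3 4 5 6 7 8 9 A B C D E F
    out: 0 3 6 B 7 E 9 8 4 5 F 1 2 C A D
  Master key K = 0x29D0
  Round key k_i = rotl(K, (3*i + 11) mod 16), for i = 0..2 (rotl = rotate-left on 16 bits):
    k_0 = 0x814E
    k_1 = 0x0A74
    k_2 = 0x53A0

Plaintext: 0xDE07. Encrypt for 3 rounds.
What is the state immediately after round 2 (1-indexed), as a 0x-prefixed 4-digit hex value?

0xABCA

s_0 = plaintext = 0xDE07
s_1 = Round(s_0, k_0) = 0x07AB
s_2 = Round(s_1, k_1) = 0xABCA
s_3 = Round(s_2, k_2) = 0xCA34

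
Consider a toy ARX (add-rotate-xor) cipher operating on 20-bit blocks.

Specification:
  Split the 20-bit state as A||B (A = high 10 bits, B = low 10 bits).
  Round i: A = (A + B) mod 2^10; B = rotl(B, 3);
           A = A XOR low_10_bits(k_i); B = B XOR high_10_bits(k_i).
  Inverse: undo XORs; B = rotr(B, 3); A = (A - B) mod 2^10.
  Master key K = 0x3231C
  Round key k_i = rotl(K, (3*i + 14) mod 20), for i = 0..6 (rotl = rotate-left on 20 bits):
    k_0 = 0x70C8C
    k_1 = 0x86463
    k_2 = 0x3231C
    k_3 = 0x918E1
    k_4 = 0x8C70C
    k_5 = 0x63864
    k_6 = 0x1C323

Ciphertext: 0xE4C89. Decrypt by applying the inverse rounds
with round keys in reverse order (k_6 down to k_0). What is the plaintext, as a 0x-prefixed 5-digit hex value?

s_0 = ciphertext = 0xE4C89
s_1 = InvRound(s_0, k_6) = 0x0449F
s_2 = InvRound(s_1, k_5) = 0xF4CA2
s_3 = InvRound(s_2, k_4) = 0xC35D2
s_4 = InvRound(s_3, k_3) = 0x5EA72
s_5 = InvRound(s_4, k_2) = 0x43D57
s_6 = InvRound(s_5, k_1) = 0x80F69
s_7 = InvRound(s_6, k_0) = 0x4E955

0x4E955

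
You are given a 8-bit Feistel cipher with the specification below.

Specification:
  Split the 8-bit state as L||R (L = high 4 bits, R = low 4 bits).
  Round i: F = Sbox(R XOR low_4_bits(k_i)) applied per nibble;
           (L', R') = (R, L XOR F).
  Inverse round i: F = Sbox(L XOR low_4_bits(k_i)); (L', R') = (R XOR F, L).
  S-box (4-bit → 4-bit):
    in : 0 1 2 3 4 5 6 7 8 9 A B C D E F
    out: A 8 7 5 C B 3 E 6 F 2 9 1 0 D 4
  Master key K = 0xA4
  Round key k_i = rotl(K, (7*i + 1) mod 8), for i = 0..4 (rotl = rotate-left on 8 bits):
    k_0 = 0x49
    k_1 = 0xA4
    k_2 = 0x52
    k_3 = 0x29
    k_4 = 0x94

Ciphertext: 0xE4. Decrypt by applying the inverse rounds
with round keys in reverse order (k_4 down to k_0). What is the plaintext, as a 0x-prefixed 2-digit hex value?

s_0 = ciphertext = 0xE4
s_1 = InvRound(s_0, k_4) = 0x6E
s_2 = InvRound(s_1, k_3) = 0xA6
s_3 = InvRound(s_2, k_2) = 0x0A
s_4 = InvRound(s_3, k_1) = 0x60
s_5 = InvRound(s_4, k_0) = 0x46

0x46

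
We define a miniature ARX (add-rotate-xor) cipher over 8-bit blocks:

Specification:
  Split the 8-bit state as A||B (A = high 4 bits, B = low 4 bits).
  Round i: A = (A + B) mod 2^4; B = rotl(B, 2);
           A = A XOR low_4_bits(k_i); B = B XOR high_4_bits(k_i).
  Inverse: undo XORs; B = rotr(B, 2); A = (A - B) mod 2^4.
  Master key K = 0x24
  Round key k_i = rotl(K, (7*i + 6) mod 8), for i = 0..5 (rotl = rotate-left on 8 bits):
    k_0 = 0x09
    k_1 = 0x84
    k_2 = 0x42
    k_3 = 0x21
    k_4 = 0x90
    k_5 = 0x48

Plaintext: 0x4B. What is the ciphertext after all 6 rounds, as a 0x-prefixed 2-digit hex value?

0x92

s_0 = plaintext = 0x4B
s_1 = Round(s_0, k_0) = 0x6E
s_2 = Round(s_1, k_1) = 0x03
s_3 = Round(s_2, k_2) = 0x18
s_4 = Round(s_3, k_3) = 0x80
s_5 = Round(s_4, k_4) = 0x89
s_6 = Round(s_5, k_5) = 0x92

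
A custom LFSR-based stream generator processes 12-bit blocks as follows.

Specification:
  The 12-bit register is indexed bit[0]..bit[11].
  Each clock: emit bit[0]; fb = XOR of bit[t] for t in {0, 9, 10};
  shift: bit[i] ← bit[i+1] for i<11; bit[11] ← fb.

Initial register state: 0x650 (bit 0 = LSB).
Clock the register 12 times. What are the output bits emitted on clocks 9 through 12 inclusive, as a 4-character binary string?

reg_0 = 0x650
clock 1: out=0, reg = 0x328
clock 2: out=0, reg = 0x994
clock 3: out=0, reg = 0x4CA
clock 4: out=0, reg = 0xA65
clock 5: out=1, reg = 0x532
clock 6: out=0, reg = 0xA99
clock 7: out=1, reg = 0x54C
clock 8: out=0, reg = 0xAA6
clock 9: out=0, reg = 0xD53
clock 10: out=1, reg = 0x6A9
clock 11: out=1, reg = 0xB54
clock 12: out=0, reg = 0xDAA

0110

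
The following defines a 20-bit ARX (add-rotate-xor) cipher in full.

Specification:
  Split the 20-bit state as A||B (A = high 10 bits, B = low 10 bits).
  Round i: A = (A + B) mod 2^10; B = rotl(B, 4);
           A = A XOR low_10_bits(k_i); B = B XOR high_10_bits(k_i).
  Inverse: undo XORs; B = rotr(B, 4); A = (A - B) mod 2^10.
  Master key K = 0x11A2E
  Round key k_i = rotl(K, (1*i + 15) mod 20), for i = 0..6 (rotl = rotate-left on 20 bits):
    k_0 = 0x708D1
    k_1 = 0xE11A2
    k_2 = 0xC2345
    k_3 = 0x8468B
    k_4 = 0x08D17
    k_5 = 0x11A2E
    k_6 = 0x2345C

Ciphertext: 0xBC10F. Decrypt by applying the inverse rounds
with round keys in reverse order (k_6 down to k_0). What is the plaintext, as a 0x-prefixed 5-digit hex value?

0x168FB

s_0 = ciphertext = 0xBC10F
s_1 = InvRound(s_0, k_6) = 0x85098
s_2 = InvRound(s_1, k_5) = 0x2B78D
s_3 = InvRound(s_2, k_4) = 0x803BA
s_4 = InvRound(s_3, k_3) = 0x6C6DA
s_5 = InvRound(s_4, k_2) = 0x95C9D
s_6 = InvRound(s_5, k_1) = 0x61271
s_7 = InvRound(s_6, k_0) = 0x168FB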